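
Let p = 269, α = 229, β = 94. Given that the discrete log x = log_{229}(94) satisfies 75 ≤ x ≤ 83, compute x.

Compute 229^75 mod 269 = 147, then multiply by 229 repeatedly:
  229^75=147  229^76=38  229^77=94
Found 94 at exponent 77.

77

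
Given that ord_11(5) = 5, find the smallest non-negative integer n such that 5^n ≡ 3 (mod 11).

Successive powers of 5 modulo 11:
  5^0=1  5^1=5  5^2=3
So 5^2 ≡ 3 (mod 11), giving n = 2.

2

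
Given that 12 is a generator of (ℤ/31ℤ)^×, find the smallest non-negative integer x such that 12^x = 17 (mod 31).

13

Successive powers of 12 modulo 31:
  12^0=1  12^1=12  12^2=20  12^3=23  12^4=28  12^5=26
  12^6=2  12^7=24  12^8=9  12^9=15  12^10=25  12^11=21
  12^12=4  12^13=17
So 12^13 ≡ 17 (mod 31), giving x = 13.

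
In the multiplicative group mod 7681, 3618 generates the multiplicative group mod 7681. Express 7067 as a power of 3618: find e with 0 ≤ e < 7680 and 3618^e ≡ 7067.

7412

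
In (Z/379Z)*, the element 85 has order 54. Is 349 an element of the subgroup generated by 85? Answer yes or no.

349 ∈ ⟨85⟩ iff 349^54 ≡ 1 (mod 379), since |⟨85⟩| = 54.
349^54 mod 379 = 86.
Since 86 ≠ 1, 349 does not lie in the subgroup.

no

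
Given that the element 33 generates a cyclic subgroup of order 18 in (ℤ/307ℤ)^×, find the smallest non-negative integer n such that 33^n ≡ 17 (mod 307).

6

Successive powers of 33 modulo 307:
  33^0=1  33^1=33  33^2=168  33^3=18  33^4=287  33^5=261
  33^6=17
So 33^6 ≡ 17 (mod 307), giving n = 6.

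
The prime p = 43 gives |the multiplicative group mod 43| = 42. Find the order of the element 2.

14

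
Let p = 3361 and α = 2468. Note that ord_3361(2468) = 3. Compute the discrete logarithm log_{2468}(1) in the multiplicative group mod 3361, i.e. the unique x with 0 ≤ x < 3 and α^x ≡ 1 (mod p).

Successive powers of 2468 modulo 3361:
  2468^0=1
So 2468^0 ≡ 1 (mod 3361), giving x = 0.

0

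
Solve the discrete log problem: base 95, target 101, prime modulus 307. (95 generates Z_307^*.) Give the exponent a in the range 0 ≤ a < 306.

150

Baby-step giant-step with m = ceil(sqrt(306)) = 18.
Baby table (95^j mod 307 for j=0..17):
  0:1  1:95  2:122  3:231  4:148  5:245  6:250  7:111
  8:107  9:34  10:160  11:157  12:179  13:120  14:41  15:211
  16:90  17:261
Giant step factor: 95^(-18) ≡ 81 (mod 307).
Scan 101·81^i mod 307 for i = 0, 1, …:
  i=0: 101   i=1: 199   i=2: 155   i=3: 275
  i=4: 171   i=5: 36   i=6: 153   i=7: 113
  i=8: 250
Match at i=8, j=6: a = 8·18 + 6 = 150.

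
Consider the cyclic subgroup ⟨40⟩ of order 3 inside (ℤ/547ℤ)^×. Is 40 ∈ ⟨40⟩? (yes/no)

yes

⟨40⟩ has order 3; its elements mod 547 are {1, 40, 506}.
40 is in this set.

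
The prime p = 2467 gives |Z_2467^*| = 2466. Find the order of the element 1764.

1233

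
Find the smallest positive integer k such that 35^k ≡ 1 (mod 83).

82

The order of 35 must divide p − 1 = 82 = 2 · 41.
Divisors: 1, 2, 41, 82.
Check each in increasing order: 35^1 ≡ 35;  35^2 ≡ 63;  35^41 ≡ 82;  35^82 ≡ 1.
Smallest exponent giving 1 is 82.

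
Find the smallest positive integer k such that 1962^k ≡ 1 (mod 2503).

417

The order of 1962 must divide p − 1 = 2502 = 2 · 3^2 · 139.
Divisors: 1, 2, 3, 6, 9, 18, 139, 278, 417, 834, 1251, 2502.
Check each in increasing order: 1962^1 ≡ 1962;  1962^2 ≡ 2333;  1962^3 ≡ 1862;  1962^6 ≡ 389;  1962^9 ≡ 951;  1962^18 ≡ 818;  1962^139 ≡ 1226;  1962^278 ≡ 1276;  1962^417 ≡ 1.
Smallest exponent giving 1 is 417.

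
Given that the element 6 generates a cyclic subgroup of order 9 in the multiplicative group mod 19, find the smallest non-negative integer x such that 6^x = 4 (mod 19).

4

Successive powers of 6 modulo 19:
  6^0=1  6^1=6  6^2=17  6^3=7  6^4=4
So 6^4 ≡ 4 (mod 19), giving x = 4.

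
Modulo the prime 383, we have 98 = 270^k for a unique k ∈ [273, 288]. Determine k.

Compute 270^273 mod 383 = 264, then multiply by 270 repeatedly:
  270^273=264  270^274=42  270^275=233  270^276=98
Found 98 at exponent 276.

276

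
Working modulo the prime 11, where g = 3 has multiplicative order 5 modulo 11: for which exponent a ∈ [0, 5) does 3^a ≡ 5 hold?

3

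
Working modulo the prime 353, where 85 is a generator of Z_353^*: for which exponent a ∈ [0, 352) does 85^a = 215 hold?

19

Baby-step giant-step with m = ceil(sqrt(352)) = 19.
Baby table (85^j mod 353 for j=0..18):
  0:1  1:85  2:165  3:258  4:44  5:210  6:200  7:56
  8:171  9:62  10:328  11:346  12:111  13:257  14:312  15:45
  16:295  17:12  18:314
Giant step factor: 85^(-19) ≡ 243 (mod 353).
Scan 215·243^i mod 353 for i = 0, 1, …:
  i=0: 215   i=1: 1
Match at i=1, j=0: a = 1·19 + 0 = 19.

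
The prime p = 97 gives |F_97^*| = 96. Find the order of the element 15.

The order of 15 must divide p − 1 = 96 = 2^5 · 3.
Divisors: 1, 2, 3, 4, 6, 8, 12, 16, 24, 32, 48, 96.
Check each in increasing order: 15^1 ≡ 15;  15^2 ≡ 31;  15^3 ≡ 77;  15^4 ≡ 88;  15^6 ≡ 12;  15^8 ≡ 81;  15^12 ≡ 47;  15^16 ≡ 62;  15^24 ≡ 75;  15^32 ≡ 61;  15^48 ≡ 96;  15^96 ≡ 1.
Smallest exponent giving 1 is 96.

96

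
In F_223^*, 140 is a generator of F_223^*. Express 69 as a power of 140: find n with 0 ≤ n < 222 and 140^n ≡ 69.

40

Baby-step giant-step with m = ceil(sqrt(222)) = 15.
Baby table (140^j mod 223 for j=0..14):
  0:1  1:140  2:199  3:208  4:130  5:137  6:2  7:57
  8:175  9:193  10:37  11:51  12:4  13:114  14:127
Giant step factor: 140^(-15) ≡ 26 (mod 223).
Scan 69·26^i mod 223 for i = 0, 1, …:
  i=0: 69   i=1: 10   i=2: 37
Match at i=2, j=10: n = 2·15 + 10 = 40.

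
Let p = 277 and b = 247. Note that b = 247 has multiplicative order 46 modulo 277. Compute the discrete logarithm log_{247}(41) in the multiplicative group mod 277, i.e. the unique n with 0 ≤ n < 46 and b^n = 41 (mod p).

Successive powers of 247 modulo 277:
  247^0=1  247^1=247  247^2=69  247^3=146  247^4=52  247^5=102
  247^6=264  247^7=113  247^8=211  247^9=41
So 247^9 ≡ 41 (mod 277), giving n = 9.

9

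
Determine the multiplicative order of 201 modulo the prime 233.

58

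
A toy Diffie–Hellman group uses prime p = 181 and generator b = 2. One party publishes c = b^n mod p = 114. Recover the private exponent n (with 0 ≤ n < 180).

Successive powers of 2 modulo 181:
  2^0=1  2^1=2  2^2=4  2^3=8  2^4=16  2^5=32
  2^6=64  2^7=128  2^8=75  2^9=150  2^10=119  2^11=57
  2^12=114
So 2^12 ≡ 114 (mod 181), giving n = 12.

12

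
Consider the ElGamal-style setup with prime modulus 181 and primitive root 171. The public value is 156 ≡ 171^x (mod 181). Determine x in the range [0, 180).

Successive powers of 171 modulo 181:
  171^0=1  171^1=171  171^2=100  171^3=86  171^4=45  171^5=93
  171^6=156
So 171^6 ≡ 156 (mod 181), giving x = 6.

6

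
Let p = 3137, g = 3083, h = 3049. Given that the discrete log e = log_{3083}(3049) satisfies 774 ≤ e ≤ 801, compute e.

Compute 3083^774 mod 3137 = 2249, then multiply by 3083 repeatedly:
  3083^774=2249  3083^775=897  3083^776=1754  3083^777=2531  3083^778=1354
  3083^779=2172  3083^780=1918  3083^781=3086  3083^782=2754  3083^783=1860
  3083^784=3081  3083^785=3024  3083^786=2965  3083^787=3014  3083^788=368
  3083^789=2087  3083^790=234  3083^791=3049
Found 3049 at exponent 791.

791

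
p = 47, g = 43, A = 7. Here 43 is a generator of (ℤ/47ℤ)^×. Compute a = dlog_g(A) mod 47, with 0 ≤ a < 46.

6

Baby-step giant-step with m = ceil(sqrt(46)) = 7.
Baby table (43^j mod 47 for j=0..6):
  0:1  1:43  2:16  3:30  4:21  5:10  6:7
Giant step factor: 43^(-7) ≡ 5 (mod 47).
Scan 7·5^i mod 47 for i = 0, 1, …:
  i=0: 7
Match at i=0, j=6: a = 0·7 + 6 = 6.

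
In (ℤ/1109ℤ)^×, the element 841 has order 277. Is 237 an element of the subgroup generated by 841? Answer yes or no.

yes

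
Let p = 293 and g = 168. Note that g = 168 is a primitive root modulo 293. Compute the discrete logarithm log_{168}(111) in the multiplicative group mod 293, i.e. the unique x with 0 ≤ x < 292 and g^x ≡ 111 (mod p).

267

Baby-step giant-step with m = ceil(sqrt(292)) = 18.
Baby table (168^j mod 293 for j=0..17):
  0:1  1:168  2:96  3:13  4:133  5:76  6:169  7:264
  8:109  9:146  10:209  11:245  12:140  13:80  14:255  15:62
  16:161  17:92
Giant step factor: 168^(-18) ≡ 4 (mod 293).
Scan 111·4^i mod 293 for i = 0, 1, …:
  i=0: 111   i=1: 151   i=2: 18   i=3: 72
  i=4: 288   i=5: 273   i=6: 213   i=7: 266
  i=8: 185   i=9: 154     …   i=13: 162
  i=14: 62
Match at i=14, j=15: x = 14·18 + 15 = 267.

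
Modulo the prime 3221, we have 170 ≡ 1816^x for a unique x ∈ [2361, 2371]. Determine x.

2369

Compute 1816^2361 mod 3221 = 1787, then multiply by 1816 repeatedly:
  1816^2361=1787  1816^2362=1645  1816^2363=1453  1816^2364=649  1816^2365=2919
  1816^2366=2359  1816^2367=14  1816^2368=2877  1816^2369=170
Found 170 at exponent 2369.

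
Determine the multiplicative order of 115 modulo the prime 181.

180

The order of 115 must divide p − 1 = 180 = 2^2 · 3^2 · 5.
Divisors: 1, 2, 3, 4, 5, 6, 9, 10, 12, 15, 18, 20, 30, 36, 45, 60, 90, 180.
Check each in increasing order: 115^1 ≡ 115;  115^2 ≡ 12;  115^3 ≡ 113;  115^4 ≡ 144;  115^5 ≡ 89;  115^6 ≡ 99;  115^9 ≡ 146;  115^10 ≡ 138;  115^12 ≡ 27;  115^15 ≡ 155;  115^18 ≡ 139;  115^20 ≡ 39;  115^30 ≡ 133;  115^36 ≡ 135;  115^45 ≡ 162;  115^60 ≡ 132;  115^90 ≡ 180;  115^180 ≡ 1.
Smallest exponent giving 1 is 180.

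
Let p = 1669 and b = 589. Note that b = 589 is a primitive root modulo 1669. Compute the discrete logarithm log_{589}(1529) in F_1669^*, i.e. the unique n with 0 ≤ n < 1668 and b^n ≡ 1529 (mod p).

333

Baby-step giant-step with m = ceil(sqrt(1668)) = 41.
Baby table (589^j mod 1669 for j=0..40):
  0:1  1:589  2:1438  3:799  4:1622  5:690  6:843  7:834
  8:540  9:950  10:435  11:858  12:1324  13:413  14:1252  15:1399
  16:1194  17:617  18:1240  19:1007  20:628  21:1043  22:135  23:1072
  24:526  25:1049  26:331  27:1355  28:313  29:767  30:1133  31:1406
  32:310  33:669  34:157  35:678  36:451  37:268  38:966  39:1514
  40:500
Giant step factor: 589^(-41) ≡ 978 (mod 1669).
Scan 1529·978^i mod 1669 for i = 0, 1, …:
  i=0: 1529   i=1: 1607   i=2: 1117   i=3: 900
  i=4: 637   i=5: 449   i=6: 175   i=7: 912
  i=8: 690
Match at i=8, j=5: n = 8·41 + 5 = 333.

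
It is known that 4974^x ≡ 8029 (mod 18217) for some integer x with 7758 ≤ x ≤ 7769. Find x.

Compute 4974^7758 mod 18217 = 14253, then multiply by 4974 repeatedly:
  4974^7758=14253  4974^7759=12075  4974^7760=17818  4974^7761=1027  4974^7762=7538
  4974^7763=3426  4974^7764=8029
Found 8029 at exponent 7764.

7764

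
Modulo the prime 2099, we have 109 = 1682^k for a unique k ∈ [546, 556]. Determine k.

552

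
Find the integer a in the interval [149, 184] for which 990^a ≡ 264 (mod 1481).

Compute 990^149 mod 1481 = 131, then multiply by 990 repeatedly:
  990^149=131  990^150=843  990^151=767  990^152=1058  990^153=353
  990^154=1435  990^155=371  990^156=2  990^157=499  990^158=837
  990^159=751  990^160=28  990^161=1062  990^162=1351  990^163=147
  990^164=392  990^165=58  990^166=1142  990^167=577  990^168=1045
  990^169=812  990^170=1178  990^171=673  990^172=1301  990^173=1001
  990^174=201  990^175=536  990^176=442  990^177=685  990^178=1333
  990^179=99  990^180=264
Found 264 at exponent 180.

180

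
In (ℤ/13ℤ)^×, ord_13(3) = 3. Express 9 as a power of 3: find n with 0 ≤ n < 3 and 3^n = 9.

2

Successive powers of 3 modulo 13:
  3^0=1  3^1=3  3^2=9
So 3^2 ≡ 9 (mod 13), giving n = 2.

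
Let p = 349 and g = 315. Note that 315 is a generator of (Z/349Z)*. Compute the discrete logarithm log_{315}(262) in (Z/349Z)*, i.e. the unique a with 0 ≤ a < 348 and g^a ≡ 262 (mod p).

262

Baby-step giant-step with m = ceil(sqrt(348)) = 19.
Baby table (315^j mod 349 for j=0..18):
  0:1  1:315  2:109  3:133  4:15  5:188  6:239  7:250
  8:225  9:28  10:95  11:260  12:234  13:71  14:29  15:61
  16:20  17:18  18:86
Giant step factor: 315^(-19) ≡ 193 (mod 349).
Scan 262·193^i mod 349 for i = 0, 1, …:
  i=0: 262   i=1: 310   i=2: 151   i=3: 176
  i=4: 115   i=5: 208   i=6: 9   i=7: 341
  i=8: 201   i=9: 54   i=10: 301   i=11: 159
  i=12: 324   i=13: 61
Match at i=13, j=15: a = 13·19 + 15 = 262.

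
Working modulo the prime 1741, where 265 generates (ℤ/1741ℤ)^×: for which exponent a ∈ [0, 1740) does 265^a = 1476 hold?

871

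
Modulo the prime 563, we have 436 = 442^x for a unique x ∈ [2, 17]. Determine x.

11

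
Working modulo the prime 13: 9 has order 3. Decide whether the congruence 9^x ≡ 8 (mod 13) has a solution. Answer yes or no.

no

8 ∈ ⟨9⟩ iff 8^3 ≡ 1 (mod 13), since |⟨9⟩| = 3.
8^3 mod 13 = 5.
Since 5 ≠ 1, 8 does not lie in the subgroup.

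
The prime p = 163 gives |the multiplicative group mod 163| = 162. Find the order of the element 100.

The order of 100 must divide p − 1 = 162 = 2 · 3^4.
Divisors: 1, 2, 3, 6, 9, 18, 27, 54, 81, 162.
Check each in increasing order: 100^1 ≡ 100;  100^2 ≡ 57;  100^3 ≡ 158;  100^6 ≡ 25;  100^9 ≡ 38;  100^18 ≡ 140;  100^27 ≡ 104;  100^54 ≡ 58;  100^81 ≡ 1.
Smallest exponent giving 1 is 81.

81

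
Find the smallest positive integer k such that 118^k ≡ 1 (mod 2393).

2392

The order of 118 must divide p − 1 = 2392 = 2^3 · 13 · 23.
Divisors: 1, 2, 4, 8, 13, 23, 26, 46, 52, 92, 104, 184, 299, 598, 1196, 2392.
Check each in increasing order: 118^1 ≡ 118;  118^2 ≡ 1959;  118^4 ≡ 1702;  118^8 ≡ 1274;  118^13 ≡ 718;  118^23 ≡ 226;  118^26 ≡ 1029;  118^46 ≡ 823;  118^52 ≡ 1135;  118^92 ≡ 110;  118^104 ≡ 791;  118^184 ≡ 135;  118^299 ≡ 1114;  118^598 ≡ 1422;  118^1196 ≡ 2392;  118^2392 ≡ 1.
Smallest exponent giving 1 is 2392.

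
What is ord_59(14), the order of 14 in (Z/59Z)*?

The order of 14 must divide p − 1 = 58 = 2 · 29.
Divisors: 1, 2, 29, 58.
Check each in increasing order: 14^1 ≡ 14;  14^2 ≡ 19;  14^29 ≡ 58;  14^58 ≡ 1.
Smallest exponent giving 1 is 58.

58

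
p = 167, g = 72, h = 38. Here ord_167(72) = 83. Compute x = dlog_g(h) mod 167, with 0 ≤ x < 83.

Baby-step giant-step with m = ceil(sqrt(83)) = 10.
Baby table (72^j mod 167 for j=0..9):
  0:1  1:72  2:7  3:3  4:49  5:21  6:9  7:147
  8:63  9:27
Giant step factor: 72^(-10) ≡ 64 (mod 167).
Scan 38·64^i mod 167 for i = 0, 1, …:
  i=0: 38   i=1: 94   i=2: 4   i=3: 89
  i=4: 18   i=5: 150   i=6: 81   i=7: 7
Match at i=7, j=2: x = 7·10 + 2 = 72.

72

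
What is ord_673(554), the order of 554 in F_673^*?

The order of 554 must divide p − 1 = 672 = 2^5 · 3 · 7.
Divisors: 1, 2, 3, 4, 6, 7, 8, 12, 14, 16, 21, 24, 28, 32, 42, 48, 56, 84, 96, 112, 168, 224, 336, 672.
Check each in increasing order: 554^1 ≡ 554;  554^2 ≡ 28;  554^3 ≡ 33;  554^4 ≡ 111;  554^6 ≡ 416;  554^7 ≡ 298;  554^8 ≡ 207;  554^12 ≡ 95;  554^14 ≡ 641;  554^16 ≡ 450;  554^21 ≡ 559;  554^24 ≡ 276;  554^28 ≡ 351;  554^32 ≡ 600;  554^42 ≡ 209;  554^48 ≡ 127;  554^56 ≡ 42;  554^84 ≡ 609;  554^96 ≡ 650;  554^112 ≡ 418;  554^168 ≡ 58;  554^224 ≡ 417;  554^336 ≡ 672;  554^672 ≡ 1.
Smallest exponent giving 1 is 672.

672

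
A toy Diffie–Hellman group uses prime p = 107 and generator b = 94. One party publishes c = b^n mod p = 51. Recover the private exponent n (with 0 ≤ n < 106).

79

Baby-step giant-step with m = ceil(sqrt(106)) = 11.
Baby table (94^j mod 107 for j=0..10):
  0:1  1:94  2:62  3:50  4:99  5:104  6:39  7:28
  8:64  9:24  10:9
Giant step factor: 94^(-11) ≡ 32 (mod 107).
Scan 51·32^i mod 107 for i = 0, 1, …:
  i=0: 51   i=1: 27   i=2: 8   i=3: 42
  i=4: 60   i=5: 101   i=6: 22   i=7: 62
Match at i=7, j=2: n = 7·11 + 2 = 79.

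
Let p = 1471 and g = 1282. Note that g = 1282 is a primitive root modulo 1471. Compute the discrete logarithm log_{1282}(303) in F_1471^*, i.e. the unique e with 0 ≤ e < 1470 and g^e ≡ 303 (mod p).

120

Baby-step giant-step with m = ceil(sqrt(1470)) = 39.
Baby table (1282^j mod 1471 for j=0..38):
  0:1  1:1282  2:417  3:621  4:311  5:61  6:239  7:430
  8:1106  9:1319  10:779  11:1340  12:1223  13:1271  14:1025  15:447
  16:835  17:1053  18:1039  19:743  20:789  21:921  22:980  23:126
  24:1193  25:1057  26:283  27:940  28:331  29:694  30:1224  31:1082
  32:1442  33:1068  34:1146  35:1114  36:1278  37:1173  38:424
Giant step factor: 1282^(-39) ≡ 505 (mod 1471).
Scan 303·505^i mod 1471 for i = 0, 1, …:
  i=0: 303   i=1: 31   i=2: 945   i=3: 621
Match at i=3, j=3: e = 3·39 + 3 = 120.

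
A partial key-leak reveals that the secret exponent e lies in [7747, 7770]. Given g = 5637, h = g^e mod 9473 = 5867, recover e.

7762

Compute 5637^7747 mod 9473 = 4298, then multiply by 5637 repeatedly:
  5637^7747=4298  5637^7748=5365  5637^7749=4689  5637^7750=2223  5637^7751=7745
  5637^7752=6981  5637^7753=1055  5637^7754=7464  5637^7755=4975  5637^7756=3995
  5637^7757=2494  5637^7758=746  5637^7759=8663  5637^7760=16  5637^7761=4935
  5637^7762=5867
Found 5867 at exponent 7762.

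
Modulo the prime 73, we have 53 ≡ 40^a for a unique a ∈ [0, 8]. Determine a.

5

Compute 40^0 mod 73 = 1, then multiply by 40 repeatedly:
  40^0=1  40^1=40  40^2=67  40^3=52  40^4=36
  40^5=53
Found 53 at exponent 5.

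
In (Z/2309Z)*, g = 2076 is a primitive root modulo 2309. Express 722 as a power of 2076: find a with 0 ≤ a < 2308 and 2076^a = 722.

1123

Baby-step giant-step with m = ceil(sqrt(2308)) = 49.
Baby table (2076^j mod 2309 for j=0..48):
  0:1  1:2076  2:1182  3:1674  4:179  5:2164  6:1459  7:1785
  8:2024  9:1753  10:244  11:873  12:2092  13:2072  14:2114  15:1564
  16:410  17:1448  18:2039  19:567  20:1811  21:584  22:159  23:2206
  24:909  25:631  26:753  27:35  28:1081  29:2117  30:865  31:1647
  32:1852  33:267  34:132  35:1570  36:1321  37:1613  38:538  39:1641
  40:941  41:102  42:1633  43:496  44:2191  45:2095  46:1373  47:1042
  48:1968
Giant step factor: 2076^(-49) ≡ 1046 (mod 2309).
Scan 722·1046^i mod 2309 for i = 0, 1, …:
  i=0: 722   i=1: 169   i=2: 1290   i=3: 884
  i=4: 1064   i=5: 6   i=6: 1658   i=7: 209
  i=8: 1568   i=9: 738     …   i=21: 534
  i=22: 2095
Match at i=22, j=45: a = 22·49 + 45 = 1123.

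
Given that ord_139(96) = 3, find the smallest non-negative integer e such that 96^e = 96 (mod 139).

Successive powers of 96 modulo 139:
  96^0=1  96^1=96
So 96^1 ≡ 96 (mod 139), giving e = 1.

1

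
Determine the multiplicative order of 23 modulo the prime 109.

The order of 23 must divide p − 1 = 108 = 2^2 · 3^3.
Divisors: 1, 2, 3, 4, 6, 9, 12, 18, 27, 36, 54, 108.
Check each in increasing order: 23^1 ≡ 23;  23^2 ≡ 93;  23^3 ≡ 68;  23^4 ≡ 38;  23^6 ≡ 46;  23^9 ≡ 76;  23^12 ≡ 45;  23^18 ≡ 108;  23^27 ≡ 33;  23^36 ≡ 1.
Smallest exponent giving 1 is 36.

36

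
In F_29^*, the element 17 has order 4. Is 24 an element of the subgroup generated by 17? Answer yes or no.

no

24 ∈ ⟨17⟩ iff 24^4 ≡ 1 (mod 29), since |⟨17⟩| = 4.
24^4 mod 29 = 16.
Since 16 ≠ 1, 24 does not lie in the subgroup.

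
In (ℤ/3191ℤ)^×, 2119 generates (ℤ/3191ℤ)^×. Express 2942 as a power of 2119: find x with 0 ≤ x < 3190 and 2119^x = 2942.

2650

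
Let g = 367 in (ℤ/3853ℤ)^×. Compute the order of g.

The order of 367 must divide p − 1 = 3852 = 2^2 · 3^2 · 107.
Divisors: 1, 2, 3, 4, 6, 9, 12, 18, 36, 107, 214, 321, 428, 642, 963, 1284, 1926, 3852.
Check each in increasing order: 367^1 ≡ 367;  367^2 ≡ 3687;  367^3 ≡ 726;  367^4 ≡ 585;  367^6 ≡ 3068;  367^9 ≡ 334;  367^12 ≡ 3598;  367^18 ≡ 3672;  367^36 ≡ 1937;  367^107 ≡ 2637;  367^214 ≡ 2957;  367^321 ≡ 2990;  367^428 ≡ 1392;  367^642 ≡ 1140;  367^963 ≡ 2548;  367^1284 ≡ 1139;  367^1926 ≡ 3852;  367^3852 ≡ 1.
Smallest exponent giving 1 is 3852.

3852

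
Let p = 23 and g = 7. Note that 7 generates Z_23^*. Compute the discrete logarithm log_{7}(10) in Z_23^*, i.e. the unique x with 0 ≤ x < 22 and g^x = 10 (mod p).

21

Successive powers of 7 modulo 23:
  7^0=1  7^1=7  7^2=3  7^3=21  7^4=9  7^5=17
  7^6=4  7^7=5  7^8=12  7^9=15  7^10=13  7^11=22
  7^12=16  7^13=20  7^14=2  7^15=14  7^16=6  7^17=19
  7^18=18  7^19=11  7^20=8  7^21=10
So 7^21 ≡ 10 (mod 23), giving x = 21.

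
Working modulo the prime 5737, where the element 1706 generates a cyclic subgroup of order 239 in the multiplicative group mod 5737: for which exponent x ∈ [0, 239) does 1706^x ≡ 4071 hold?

139

Baby-step giant-step with m = ceil(sqrt(239)) = 16.
Baby table (1706^j mod 5737 for j=0..15):
  0:1  1:1706  2:1777  3:2426  4:2379  5:2515  6:5051  7:32
  8:2959  9:5231  10:3051  11:1547  12:162  13:996  14:1024  15:2896
Giant step factor: 1706^(-16) ≡ 3637 (mod 5737).
Scan 4071·3637^i mod 5737 for i = 0, 1, …:
  i=0: 4071   i=1: 4767   i=2: 365   i=3: 2258
  i=4: 2699   i=5: 256   i=6: 1678   i=7: 4455
  i=8: 1547
Match at i=8, j=11: x = 8·16 + 11 = 139.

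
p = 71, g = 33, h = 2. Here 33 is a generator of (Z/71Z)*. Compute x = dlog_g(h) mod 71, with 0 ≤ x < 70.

Baby-step giant-step with m = ceil(sqrt(70)) = 9.
Baby table (33^j mod 71 for j=0..8):
  0:1  1:33  2:24  3:11  4:8  5:51  6:50  7:17
  8:64
Giant step factor: 33^(-9) ≡ 67 (mod 71).
Scan 2·67^i mod 71 for i = 0, 1, …:
  i=0: 2   i=1: 63   i=2: 32   i=3: 14
  i=4: 15   i=5: 11
Match at i=5, j=3: x = 5·9 + 3 = 48.

48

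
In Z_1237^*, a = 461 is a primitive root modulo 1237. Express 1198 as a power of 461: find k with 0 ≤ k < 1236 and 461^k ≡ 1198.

961

Baby-step giant-step with m = ceil(sqrt(1236)) = 36.
Baby table (461^j mod 1237 for j=0..35):
  0:1  1:461  2:994  3:544  4:910  5:167  6:293  7:240
  8:547  9:1056  10:675  11:688  12:496  13:1048  14:698  15:158
  16:1092  17:1190  18:599  19:288  20:409  21:525  22:810  23:1073
  24:1090  25:268  26:1085  27:437  28:1063  29:191  30:224  31:593
  32:1233  33:630  34:972  35:298
Giant step factor: 461^(-36) ≡ 453 (mod 1237).
Scan 1198·453^i mod 1237 for i = 0, 1, …:
  i=0: 1198   i=1: 888   i=2: 239   i=3: 648
  i=4: 375   i=5: 406   i=6: 842   i=7: 430
  i=8: 581   i=9: 949     …   i=25: 473
  i=26: 268
Match at i=26, j=25: k = 26·36 + 25 = 961.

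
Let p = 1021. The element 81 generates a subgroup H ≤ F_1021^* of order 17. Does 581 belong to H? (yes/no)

581 ∈ ⟨81⟩ iff 581^17 ≡ 1 (mod 1021), since |⟨81⟩| = 17.
581^17 mod 1021 = 223.
Since 223 ≠ 1, 581 does not lie in the subgroup.

no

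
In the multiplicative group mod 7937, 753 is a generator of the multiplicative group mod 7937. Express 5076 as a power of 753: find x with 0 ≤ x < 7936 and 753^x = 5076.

5792

Baby-step giant-step with m = ceil(sqrt(7936)) = 90.
Baby table (753^j mod 7937 for j=0..89):
  0:1  1:753  2:3482  3:2736  4:4525  5:2352  6:1105  7:6617
  8:6102  9:7220  10:7752  11:3561  12:6664  13:1808  14:4197  15:1415
  16:1937  17:6090  18:6121  19:5653  20:2477  21:7923  22:5332  23:6811
  24:1381  25:146  26:6757  27:404  28:2606  29:1879  30:2101  31:2590
  32:5705  33:1948  34:6436  35:4738  36:4001  37:4630  38:2047  39:1613
  40:228  41:5007  42:196  43:4722  44:7827  45:4477  46:5893  47:646
  48:2281  49:3201  50:5442  51:2334  52:3425  53:7437  54:4476  55:5140
  56:5101  57:7482  58:6613  59:3090  60:1229  61:4745  62:1335  63:5193
  64:5325  65:1540  66:818  67:4805  68:6830  69:7751  70:2808  71:3182
  72:7009  73:7609  74:7000  75:832  76:7410  77:19  78:6370  79:2662
  80:4362  81:6605  82:5003  83:5121  84:6668  85:4820  86:2251  87:4422
  88:4163  89:7561
Giant step factor: 753^(-90) ≡ 7556 (mod 7937).
Scan 5076·7556^i mod 7937 for i = 0, 1, …:
  i=0: 5076   i=1: 2672   i=2: 5841   i=3: 4876
  i=4: 7439   i=5: 7187   i=6: 18   i=7: 1079
  i=8: 1625   i=9: 7898     …   i=63: 5693
  i=64: 5705
Match at i=64, j=32: x = 64·90 + 32 = 5792.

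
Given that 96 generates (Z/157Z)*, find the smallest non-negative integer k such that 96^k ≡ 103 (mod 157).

Baby-step giant-step with m = ceil(sqrt(156)) = 13.
Baby table (96^j mod 157 for j=0..12):
  0:1  1:96  2:110  3:41  4:11  5:114  6:111  7:137
  8:121  9:155  10:122  11:94  12:75
Giant step factor: 96^(-13) ≡ 107 (mod 157).
Scan 103·107^i mod 157 for i = 0, 1, …:
  i=0: 103   i=1: 31   i=2: 20   i=3: 99
  i=4: 74   i=5: 68   i=6: 54   i=7: 126
  i=8: 137
Match at i=8, j=7: k = 8·13 + 7 = 111.

111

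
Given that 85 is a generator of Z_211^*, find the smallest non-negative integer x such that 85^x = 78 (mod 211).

38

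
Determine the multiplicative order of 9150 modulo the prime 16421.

8210

The order of 9150 must divide p − 1 = 16420 = 2^2 · 5 · 821.
Divisors: 1, 2, 4, 5, 10, 20, 821, 1642, 3284, 4105, 8210, 16420.
Check each in increasing order: 9150^1 ≡ 9150;  9150^2 ≡ 8242;  9150^4 ≡ 13308;  9150^5 ≡ 6485;  9150^10 ≡ 1044;  9150^20 ≡ 6150;  9150^821 ≡ 11838;  9150^1642 ≡ 1430;  9150^3284 ≡ 8696;  9150^4105 ≡ 16420;  9150^8210 ≡ 1.
Smallest exponent giving 1 is 8210.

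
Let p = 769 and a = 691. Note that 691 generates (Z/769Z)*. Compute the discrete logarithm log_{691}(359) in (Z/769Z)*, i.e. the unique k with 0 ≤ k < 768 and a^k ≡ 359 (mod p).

456

Baby-step giant-step with m = ceil(sqrt(768)) = 28.
Baby table (691^j mod 769 for j=0..27):
  0:1  1:691  2:701  3:690  4:10  5:758  6:89  7:748
  8:100  9:659  10:121  11:559  12:231  13:438  14:441  15:207
  16:3  17:535  18:565  19:532  20:30  21:736  22:267  23:706
  24:300  25:439  26:363  27:139
Giant step factor: 691^(-28) ≡ 172 (mod 769).
Scan 359·172^i mod 769 for i = 0, 1, …:
  i=0: 359   i=1: 228   i=2: 766   i=3: 253
  i=4: 452   i=5: 75   i=6: 596   i=7: 235
  i=8: 432   i=9: 480     …   i=15: 90
  i=16: 100
Match at i=16, j=8: k = 16·28 + 8 = 456.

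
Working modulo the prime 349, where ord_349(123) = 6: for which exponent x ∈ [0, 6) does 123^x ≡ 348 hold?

3

Successive powers of 123 modulo 349:
  123^0=1  123^1=123  123^2=122  123^3=348
So 123^3 ≡ 348 (mod 349), giving x = 3.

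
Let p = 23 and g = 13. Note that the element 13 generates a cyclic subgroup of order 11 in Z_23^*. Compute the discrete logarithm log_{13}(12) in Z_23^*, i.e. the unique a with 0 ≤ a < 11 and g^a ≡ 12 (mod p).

3

Successive powers of 13 modulo 23:
  13^0=1  13^1=13  13^2=8  13^3=12
So 13^3 ≡ 12 (mod 23), giving a = 3.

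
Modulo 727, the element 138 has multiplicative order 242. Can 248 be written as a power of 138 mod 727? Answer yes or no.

248 ∈ ⟨138⟩ iff 248^242 ≡ 1 (mod 727), since |⟨138⟩| = 242.
248^242 mod 727 = 445.
Since 445 ≠ 1, 248 does not lie in the subgroup.

no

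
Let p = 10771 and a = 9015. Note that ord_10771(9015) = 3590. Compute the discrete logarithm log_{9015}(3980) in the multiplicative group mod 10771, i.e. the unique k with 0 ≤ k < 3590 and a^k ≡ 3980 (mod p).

1095

Baby-step giant-step with m = ceil(sqrt(3590)) = 60.
Baby table (9015^j mod 10771 for j=0..59):
  0:1  1:9015  2:3030  3:194  4:4008  5:6186  6:5323  7:2040
  8:4503  9:9417  10:8004  11:1131  12:6599  13:1752  14:3994  15:9228
  16:5987  17:10095  18:2246  19:8981  20:8879  21:4884  22:8183  23:9937
  24:10419  25:4165  26:10540  27:7109  28:185  29:9041  30:458  31:3577
  32:9052  33:2684  34:4594  35:415  36:3688  37:8014  38:5113  39:4586
  40:3692  41:990  42:6462  43:5362  44:8953  45:4192  46:6212  47:2751
  48:5423  49:9547  50:5915  51:7275  52:10277  53:5784  54:349  55:1103
  56:1912  57:3080  58:9333  59:4714
Giant step factor: 9015^(-60) ≡ 219 (mod 10771).
Scan 3980·219^i mod 10771 for i = 0, 1, …:
  i=0: 3980   i=1: 9940   i=2: 1118   i=3: 7880
  i=4: 2360   i=5: 10603   i=6: 6292   i=7: 10031
  i=8: 10276   i=9: 10076     …   i=17: 2698
  i=18: 9228
Match at i=18, j=15: k = 18·60 + 15 = 1095.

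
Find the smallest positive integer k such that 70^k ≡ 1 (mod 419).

418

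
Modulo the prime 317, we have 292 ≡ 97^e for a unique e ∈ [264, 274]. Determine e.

268

Compute 97^264 mod 317 = 311, then multiply by 97 repeatedly:
  97^264=311  97^265=52  97^266=289  97^267=137  97^268=292
Found 292 at exponent 268.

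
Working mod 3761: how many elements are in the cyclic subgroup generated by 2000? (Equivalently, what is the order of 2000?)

The order of 2000 must divide p − 1 = 3760 = 2^4 · 5 · 47.
Divisors: 1, 2, 4, 5, 8, 10, 16, 20, 40, 47, 80, 94, 188, 235, 376, 470, 752, 940, 1880, 3760.
Check each in increasing order: 2000^1 ≡ 2000;  2000^2 ≡ 2057;  2000^4 ≡ 124;  2000^5 ≡ 3535;  2000^8 ≡ 332;  2000^10 ≡ 2183;  2000^16 ≡ 1155;  2000^20 ≡ 302;  2000^40 ≡ 940;  2000^47 ≡ 1510;  2000^80 ≡ 3526;  2000^94 ≡ 934;  2000^188 ≡ 3565;  2000^235 ≡ 1159;  2000^376 ≡ 806;  2000^470 ≡ 604;  2000^752 ≡ 2744;  2000^940 ≡ 3760;  2000^1880 ≡ 1.
Smallest exponent giving 1 is 1880.

1880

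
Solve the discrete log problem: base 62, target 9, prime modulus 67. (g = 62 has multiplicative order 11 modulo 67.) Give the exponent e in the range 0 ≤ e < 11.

3

Successive powers of 62 modulo 67:
  62^0=1  62^1=62  62^2=25  62^3=9
So 62^3 ≡ 9 (mod 67), giving e = 3.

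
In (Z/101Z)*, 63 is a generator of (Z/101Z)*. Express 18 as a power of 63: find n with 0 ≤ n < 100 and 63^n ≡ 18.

Baby-step giant-step with m = ceil(sqrt(100)) = 10.
Baby table (63^j mod 101 for j=0..9):
  0:1  1:63  2:30  3:72  4:92  5:39  6:33  7:59
  8:81  9:53
Giant step factor: 63^(-10) ≡ 17 (mod 101).
Scan 18·17^i mod 101 for i = 0, 1, …:
  i=0: 18   i=1: 3   i=2: 51   i=3: 59
Match at i=3, j=7: n = 3·10 + 7 = 37.

37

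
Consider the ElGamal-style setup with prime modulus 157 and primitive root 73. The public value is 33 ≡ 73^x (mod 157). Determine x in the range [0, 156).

86

Baby-step giant-step with m = ceil(sqrt(156)) = 13.
Baby table (73^j mod 157 for j=0..12):
  0:1  1:73  2:148  3:128  4:81  5:104  6:56  7:6
  8:124  9:103  10:140  11:15  12:153
Giant step factor: 73^(-13) ≡ 50 (mod 157).
Scan 33·50^i mod 157 for i = 0, 1, …:
  i=0: 33   i=1: 80   i=2: 75   i=3: 139
  i=4: 42   i=5: 59   i=6: 124
Match at i=6, j=8: x = 6·13 + 8 = 86.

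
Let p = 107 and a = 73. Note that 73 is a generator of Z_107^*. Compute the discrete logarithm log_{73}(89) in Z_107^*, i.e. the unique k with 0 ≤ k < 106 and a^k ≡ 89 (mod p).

Baby-step giant-step with m = ceil(sqrt(106)) = 11.
Baby table (73^j mod 107 for j=0..10):
  0:1  1:73  2:86  3:72  4:13  5:93  6:48  7:80
  8:62  9:32  10:89
Giant step factor: 73^(-11) ≡ 82 (mod 107).
Scan 89·82^i mod 107 for i = 0, 1, …:
  i=0: 89
Match at i=0, j=10: k = 0·11 + 10 = 10.

10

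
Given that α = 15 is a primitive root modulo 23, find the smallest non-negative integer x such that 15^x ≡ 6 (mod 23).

Successive powers of 15 modulo 23:
  15^0=1  15^1=15  15^2=18  15^3=17  15^4=2  15^5=7
  15^6=13  15^7=11  15^8=4  15^9=14  15^10=3  15^11=22
  15^12=8  15^13=5  15^14=6
So 15^14 ≡ 6 (mod 23), giving x = 14.

14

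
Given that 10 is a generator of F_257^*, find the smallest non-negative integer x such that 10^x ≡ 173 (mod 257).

Baby-step giant-step with m = ceil(sqrt(256)) = 16.
Baby table (10^j mod 257 for j=0..15):
  0:1  1:10  2:100  3:229  4:234  5:27  6:13  7:130
  8:15  9:150  10:215  11:94  12:169  13:148  14:195  15:151
Giant step factor: 10^(-16) ≡ 8 (mod 257).
Scan 173·8^i mod 257 for i = 0, 1, …:
  i=0: 173   i=1: 99   i=2: 21   i=3: 168
  i=4: 59   i=5: 215
Match at i=5, j=10: x = 5·16 + 10 = 90.

90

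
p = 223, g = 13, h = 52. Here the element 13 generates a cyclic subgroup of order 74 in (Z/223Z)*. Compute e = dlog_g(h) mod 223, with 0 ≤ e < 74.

Baby-step giant-step with m = ceil(sqrt(74)) = 9.
Baby table (13^j mod 223 for j=0..8):
  0:1  1:13  2:169  3:190  4:17  5:221  6:197  7:108
  8:66
Giant step factor: 13^(-9) ≡ 59 (mod 223).
Scan 52·59^i mod 223 for i = 0, 1, …:
  i=0: 52   i=1: 169
Match at i=1, j=2: e = 1·9 + 2 = 11.

11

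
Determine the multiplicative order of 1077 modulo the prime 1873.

208

The order of 1077 must divide p − 1 = 1872 = 2^4 · 3^2 · 13.
Divisors: 1, 2, 3, 4, 6, 8, 9, 12, 13, 16, 18, 24, 26, 36, 39, 48, 52, 72, 78, 104, 117, 144, 156, 208, 234, 312, 468, 624, 936, 1872.
Check each in increasing order: 1077^1 ≡ 1077;  1077^2 ≡ 542;  1077^3 ≡ 1231;  1077^4 ≡ 1576;  1077^6 ≡ 104;  1077^8 ≡ 178;  1077^9 ≡ 660;  1077^12 ≡ 1451;  1077^13 ≡ 645;  1077^16 ≡ 1716;  1077^18 ≡ 1064;  1077^24 ≡ 149;  1077^26 ≡ 219;  1077^36 ≡ 804;  1077^39 ≡ 780;  1077^48 ≡ 1598;  1077^52 ≡ 1136;  1077^72 ≡ 231;  1077^78 ≡ 1548;  1077^104 ≡ 1872;  1077^117 ≡ 1228;  1077^144 ≡ 917;  1077^156 ≡ 737;  1077^208 ≡ 1.
Smallest exponent giving 1 is 208.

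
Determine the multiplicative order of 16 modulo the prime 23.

The order of 16 must divide p − 1 = 22 = 2 · 11.
Divisors: 1, 2, 11, 22.
Check each in increasing order: 16^1 ≡ 16;  16^2 ≡ 3;  16^11 ≡ 1.
Smallest exponent giving 1 is 11.

11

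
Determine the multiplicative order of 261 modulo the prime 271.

10

The order of 261 must divide p − 1 = 270 = 2 · 3^3 · 5.
Divisors: 1, 2, 3, 5, 6, 9, 10, 15, 18, 27, 30, 45, 54, 90, 135, 270.
Check each in increasing order: 261^1 ≡ 261;  261^2 ≡ 100;  261^3 ≡ 84;  261^5 ≡ 270;  261^6 ≡ 10;  261^9 ≡ 27;  261^10 ≡ 1.
Smallest exponent giving 1 is 10.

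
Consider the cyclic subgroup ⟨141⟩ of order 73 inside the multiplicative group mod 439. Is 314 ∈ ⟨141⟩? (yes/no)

314 ∈ ⟨141⟩ iff 314^73 ≡ 1 (mod 439), since |⟨141⟩| = 73.
314^73 mod 439 = 438.
Since 438 ≠ 1, 314 does not lie in the subgroup.

no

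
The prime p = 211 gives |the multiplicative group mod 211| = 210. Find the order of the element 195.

210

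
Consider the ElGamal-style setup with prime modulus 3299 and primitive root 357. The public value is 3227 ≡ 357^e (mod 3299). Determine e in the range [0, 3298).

Baby-step giant-step with m = ceil(sqrt(3298)) = 58.
Baby table (357^j mod 3299 for j=0..57):
  0:1  1:357  2:2087  3:2784  4:889  5:669  6:1305  7:726
  8:1860  9:921  10:2196  11:2109  12:741  13:617  14:2535  15:1069
  16:2248  17:879  18:398  19:229  20:2577  21:2867  22:829  23:2342
  24:1447  25:1935  26:1304  27:369  28:3072  29:1436  30:1307  31:1440
  32:2735  33:3190  34:675  35:148  36:52  37:2069  38:2956  39:2911
  40:42  41:1798  42:1880  43:1463  44:1049  45:1706  46:2026  47:801
  48:2243  49:2393  50:3159  51:2804  52:1431  53:2821  54:902  55:2011
  56:2044  57:629
Giant step factor: 357^(-58) ≡ 2269 (mod 3299).
Scan 3227·2269^i mod 3299 for i = 0, 1, …:
  i=0: 3227   i=1: 1582   i=2: 246   i=3: 643
  i=4: 809   i=5: 1377   i=6: 260   i=7: 2718
  i=8: 1311   i=9: 2260     …   i=46: 1958
  i=47: 2248
Match at i=47, j=16: e = 47·58 + 16 = 2742.

2742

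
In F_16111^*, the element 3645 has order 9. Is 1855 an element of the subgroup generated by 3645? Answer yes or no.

no

⟨3645⟩ has order 9; its elements mod 16111 are {1, 2372, 3178, 3645, 5666, 10444, 10561, 14198, 14379}.
1855 is not in this set.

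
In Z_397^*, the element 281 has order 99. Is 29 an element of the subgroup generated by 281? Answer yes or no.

yes

29 ∈ ⟨281⟩ iff 29^99 ≡ 1 (mod 397), since |⟨281⟩| = 99.
29^99 mod 397 = 1.
Since 1 = 1, 29 lies in the subgroup.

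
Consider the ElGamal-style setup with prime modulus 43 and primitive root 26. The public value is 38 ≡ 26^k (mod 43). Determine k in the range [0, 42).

Baby-step giant-step with m = ceil(sqrt(42)) = 7.
Baby table (26^j mod 43 for j=0..6):
  0:1  1:26  2:31  3:32  4:15  5:3  6:35
Giant step factor: 26^(-7) ≡ 37 (mod 43).
Scan 38·37^i mod 43 for i = 0, 1, …:
  i=0: 38   i=1: 30   i=2: 35
Match at i=2, j=6: k = 2·7 + 6 = 20.

20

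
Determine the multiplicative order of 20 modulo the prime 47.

46

The order of 20 must divide p − 1 = 46 = 2 · 23.
Divisors: 1, 2, 23, 46.
Check each in increasing order: 20^1 ≡ 20;  20^2 ≡ 24;  20^23 ≡ 46;  20^46 ≡ 1.
Smallest exponent giving 1 is 46.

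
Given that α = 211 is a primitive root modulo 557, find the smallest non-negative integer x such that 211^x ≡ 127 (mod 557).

388

Baby-step giant-step with m = ceil(sqrt(556)) = 24.
Baby table (211^j mod 557 for j=0..23):
  0:1  1:211  2:518  3:126  4:407  5:99  6:280  7:38
  8:220  9:189  10:332  11:427  12:420  13:57  14:330  15:5
  16:498  17:362  18:73  19:364  20:495  21:286  22:190  23:543
Giant step factor: 211^(-24) ≡ 234 (mod 557).
Scan 127·234^i mod 557 for i = 0, 1, …:
  i=0: 127   i=1: 197   i=2: 424   i=3: 70
  i=4: 227   i=5: 203   i=6: 157   i=7: 533
  i=8: 511   i=9: 376     …   i=15: 285
  i=16: 407
Match at i=16, j=4: x = 16·24 + 4 = 388.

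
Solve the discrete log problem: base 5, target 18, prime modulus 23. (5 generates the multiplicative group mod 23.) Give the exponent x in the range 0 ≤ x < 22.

Successive powers of 5 modulo 23:
  5^0=1  5^1=5  5^2=2  5^3=10  5^4=4  5^5=20
  5^6=8  5^7=17  5^8=16  5^9=11  5^10=9  5^11=22
  5^12=18
So 5^12 ≡ 18 (mod 23), giving x = 12.

12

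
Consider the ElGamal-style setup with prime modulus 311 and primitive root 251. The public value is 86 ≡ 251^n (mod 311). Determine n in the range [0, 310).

255

Baby-step giant-step with m = ceil(sqrt(310)) = 18.
Baby table (251^j mod 311 for j=0..17):
  0:1  1:251  2:179  3:145  4:8  5:142  6:188  7:227
  8:64  9:203  10:260  11:261  12:201  13:69  14:214  15:222
  16:53  17:241
Giant step factor: 251^(-18) ≡ 208 (mod 311).
Scan 86·208^i mod 311 for i = 0, 1, …:
  i=0: 86   i=1: 161   i=2: 211   i=3: 37
  i=4: 232   i=5: 51   i=6: 34   i=7: 230
  i=8: 257   i=9: 275     …   i=13: 62
  i=14: 145
Match at i=14, j=3: n = 14·18 + 3 = 255.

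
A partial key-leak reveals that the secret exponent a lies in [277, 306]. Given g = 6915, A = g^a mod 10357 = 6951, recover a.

306

Compute 6915^277 mod 10357 = 8574, then multiply by 6915 repeatedly:
  6915^277=8574  6915^278=5742  6915^279=7549  6915^280=2055  6915^281=521
  6915^282=8836  6915^283=4997  6915^284=3303  6915^285=3060  6915^286=549
  6915^287=5673  6915^288=6836  6915^289=1592  6915^290=9546  6915^291=5429
  6915^292=7767  6915^293=7760  6915^294=783  6915^295=8091  6915^296=751
  6915^297=4308  6915^298=3088  6915^299=7743  6915^300=7512  6915^301=5125
  6915^302=8078  6915^303=4069  6915^304=7523  6915^305=8691  6915^306=6951
Found 6951 at exponent 306.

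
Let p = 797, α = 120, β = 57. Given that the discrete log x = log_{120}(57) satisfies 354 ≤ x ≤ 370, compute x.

Compute 120^354 mod 797 = 664, then multiply by 120 repeatedly:
  120^354=664  120^355=777  120^356=788  120^357=514  120^358=311
  120^359=658  120^360=57
Found 57 at exponent 360.

360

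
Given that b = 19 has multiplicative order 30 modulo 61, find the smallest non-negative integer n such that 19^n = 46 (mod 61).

23

Successive powers of 19 modulo 61:
  19^0=1  19^1=19  19^2=56  19^3=27  19^4=25  19^5=48
  19^6=58  19^7=4  19^8=15  19^9=41  19^10=47  19^11=39
  19^12=9  19^13=49  19^14=16  19^15=60  19^16=42  19^17=5
  19^18=34  19^19=36  19^20=13  19^21=3  19^22=57  19^23=46
So 19^23 ≡ 46 (mod 61), giving n = 23.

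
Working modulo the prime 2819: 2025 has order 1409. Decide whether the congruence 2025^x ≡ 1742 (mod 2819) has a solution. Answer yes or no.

1742 ∈ ⟨2025⟩ iff 1742^1409 ≡ 1 (mod 2819), since |⟨2025⟩| = 1409.
1742^1409 mod 2819 = 1.
Since 1 = 1, 1742 lies in the subgroup.

yes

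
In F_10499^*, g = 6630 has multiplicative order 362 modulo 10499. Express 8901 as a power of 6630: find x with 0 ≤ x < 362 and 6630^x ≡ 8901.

280

Baby-step giant-step with m = ceil(sqrt(362)) = 20.
Baby table (6630^j mod 10499 for j=0..19):
  0:1  1:6630  2:8086  3:2286  4:6123  5:6356  6:7793  7:2011
  8:9699  9:8494  10:9083  11:8525  12:4633  13:7215  14:2006  15:8046
  16:10060  17:8152  18:9407  19:4350
Giant step factor: 6630^(-20) ≡ 10416 (mod 10499).
Scan 8901·10416^i mod 10499 for i = 0, 1, …:
  i=0: 8901   i=1: 6646   i=2: 4829   i=3: 8654
  i=4: 6149   i=5: 4084   i=6: 7495   i=7: 7855
  i=8: 9472   i=9: 1249     …   i=13: 10246
  i=14: 1
Match at i=14, j=0: x = 14·20 + 0 = 280.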